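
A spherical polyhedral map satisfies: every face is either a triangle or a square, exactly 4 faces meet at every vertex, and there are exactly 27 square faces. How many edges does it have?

66

Let x be the number of triangles; then F = 27 + x.
Edge–face incidences: 2E = 4·27 + 3·x = 108 + 3x.
Every vertex has degree 4, so 4V = 2E.
Euler: V − E + F = 2 ⇒ (2E)/4 − E + (27 + x) = 2.
Multiply by 8: 2·(2E) − 4·(2E) + 8·(27 + x) = 16, i.e. 216 + 8x − 2·(108 + 3x) = 16.
Collecting terms: 2x = 16, so x = 8.
Then 2E = 108 + 3·8 = 132, so E = 66, V = 2E/4 = 33, F = 27 + 8 = 35.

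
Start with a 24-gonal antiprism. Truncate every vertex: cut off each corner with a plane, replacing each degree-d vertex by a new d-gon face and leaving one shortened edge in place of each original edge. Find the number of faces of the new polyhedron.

98

The base solid has V = 48, E = 96, F = 50.
Truncation replaces each original edge-end by a new vertex, so V′ = 2E = 192.
Each original edge survives, and each old vertex of degree d contributes d new edges; summing degrees gives Σd = 2E, so E′ = E + 2E = 3E = 288.
Each original face survives and each original vertex becomes one new face: F′ = F + V = 98.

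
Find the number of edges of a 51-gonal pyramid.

102

A pyramid on an n-gon base has one n-gon and n triangles: V = 51 + 1 = 52, E = 2·51 = 102, F = 51 + 1 = 52.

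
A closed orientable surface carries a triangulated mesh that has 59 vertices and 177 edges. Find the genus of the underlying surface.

1

Every face is a triangle and each edge borders two faces, so 3F = 2·177, giving F = 118.
χ = V − E + F = 59 − 177 + 118 = 0.
For a closed orientable surface χ = 2 − 2g, so g = (2 − (0))/2 = 1.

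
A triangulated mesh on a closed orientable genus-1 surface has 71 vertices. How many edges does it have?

χ = 2 − 2·1 = 0, and every face is a triangle so 3F = 2E.
V − E + F = 0 with E = 3F/2 gives 71 − (3/2 − 1)·F = 0, so F = 142 and E = 213.

213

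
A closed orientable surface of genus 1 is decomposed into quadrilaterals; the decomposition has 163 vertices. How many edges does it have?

χ = 2 − 2·1 = 0, and every face is a square so 4F = 2E.
V − E + F = 0 with E = 4F/2 gives 163 − (4/2 − 1)·F = 0, so F = 163 and E = 326.

326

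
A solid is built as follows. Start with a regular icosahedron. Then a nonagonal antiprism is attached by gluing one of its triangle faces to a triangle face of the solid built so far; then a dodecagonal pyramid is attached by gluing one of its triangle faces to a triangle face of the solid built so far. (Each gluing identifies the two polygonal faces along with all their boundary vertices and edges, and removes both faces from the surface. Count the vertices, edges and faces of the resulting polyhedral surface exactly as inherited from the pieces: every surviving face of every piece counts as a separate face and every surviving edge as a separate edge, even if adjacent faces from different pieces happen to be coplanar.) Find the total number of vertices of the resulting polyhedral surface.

37

A regular icosahedron: V=12, E=30, F=20.
Attach a nonagonal antiprism (V=18, E=36, F=20) along a 3-gon: merge 3 vertices and 3 edges, delete both glued faces → V=27, E=63, F=38.
Attach a dodecagonal pyramid (V=13, E=24, F=13) along a 3-gon: merge 3 vertices and 3 edges, delete both glued faces → V=37, E=84, F=49.
Check: V − E + F = 37 − 84 + 49 = 2.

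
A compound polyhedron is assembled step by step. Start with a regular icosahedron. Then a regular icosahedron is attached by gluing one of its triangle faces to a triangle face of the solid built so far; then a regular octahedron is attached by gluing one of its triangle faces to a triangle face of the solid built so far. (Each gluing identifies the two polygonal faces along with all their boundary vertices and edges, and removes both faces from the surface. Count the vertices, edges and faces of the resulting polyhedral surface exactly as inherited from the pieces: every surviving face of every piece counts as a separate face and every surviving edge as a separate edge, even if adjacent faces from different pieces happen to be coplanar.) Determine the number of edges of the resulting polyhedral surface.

66

A regular icosahedron: V=12, E=30, F=20.
Attach a regular icosahedron (V=12, E=30, F=20) along a 3-gon: merge 3 vertices and 3 edges, delete both glued faces → V=21, E=57, F=38.
Attach a regular octahedron (V=6, E=12, F=8) along a 3-gon: merge 3 vertices and 3 edges, delete both glued faces → V=24, E=66, F=44.
Check: V − E + F = 24 − 66 + 44 = 2.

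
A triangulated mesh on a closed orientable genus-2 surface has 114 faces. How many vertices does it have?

χ = 2 − 2·2 = -2, and every face is a triangle so 3F = 2E.
E = 3·114/2 = 171. Then V = -2 + E − F = -2 + 171 − 114 = 55.

55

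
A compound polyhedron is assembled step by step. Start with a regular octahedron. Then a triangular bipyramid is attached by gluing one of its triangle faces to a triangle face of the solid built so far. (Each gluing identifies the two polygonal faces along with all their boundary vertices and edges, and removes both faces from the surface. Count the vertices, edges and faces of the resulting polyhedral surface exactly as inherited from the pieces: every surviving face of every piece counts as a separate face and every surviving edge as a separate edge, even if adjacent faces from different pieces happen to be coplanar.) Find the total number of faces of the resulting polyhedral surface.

A regular octahedron: V=6, E=12, F=8.
Attach a triangular bipyramid (V=5, E=9, F=6) along a 3-gon: merge 3 vertices and 3 edges, delete both glued faces → V=8, E=18, F=12.
Check: V − E + F = 8 − 18 + 12 = 2.

12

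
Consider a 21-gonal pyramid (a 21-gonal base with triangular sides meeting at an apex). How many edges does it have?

A pyramid on an n-gon base has one n-gon and n triangles: V = 21 + 1 = 22, E = 2·21 = 42, F = 21 + 1 = 22.

42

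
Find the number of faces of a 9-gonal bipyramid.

A bipyramid over an n-gon has 2n triangular faces and n + 2 vertices: V = 9 + 2 = 11, E = 3·9 = 27, F = 2·9 = 18.
Check: V − E + F = 11 − 27 + 18 = 2.

18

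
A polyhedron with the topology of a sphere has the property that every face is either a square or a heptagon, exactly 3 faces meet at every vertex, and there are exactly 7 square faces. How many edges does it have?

21

Let x be the number of heptagons; then F = 7 + x.
Edge–face incidences: 2E = 4·7 + 7·x = 28 + 7x.
Every vertex has degree 3, so 3V = 2E.
Euler: V − E + F = 2 ⇒ (2E)/3 − E + (7 + x) = 2.
Multiply by 6: 2·(2E) − 3·(2E) + 6·(7 + x) = 12, i.e. 42 + 6x − (28 + 7x) = 12.
Collecting terms: −x + 14 = 12, so −x = −2, so x = 2.
Then 2E = 28 + 7·2 = 42, so E = 21, V = 2E/3 = 14, F = 7 + 2 = 9.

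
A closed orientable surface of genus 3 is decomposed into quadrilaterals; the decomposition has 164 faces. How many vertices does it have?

χ = 2 − 2·3 = -4, and every face is a square so 4F = 2E.
E = 4·164/2 = 328. Then V = -4 + E − F = -4 + 328 − 164 = 160.

160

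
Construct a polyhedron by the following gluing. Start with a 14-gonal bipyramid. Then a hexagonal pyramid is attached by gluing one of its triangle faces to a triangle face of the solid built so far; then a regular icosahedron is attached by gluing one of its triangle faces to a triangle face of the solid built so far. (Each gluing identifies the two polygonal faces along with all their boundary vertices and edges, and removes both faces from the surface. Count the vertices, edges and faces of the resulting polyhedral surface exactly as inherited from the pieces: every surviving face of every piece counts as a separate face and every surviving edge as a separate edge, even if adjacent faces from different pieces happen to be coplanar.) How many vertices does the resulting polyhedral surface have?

A 14-gonal bipyramid: V=16, E=42, F=28.
Attach a hexagonal pyramid (V=7, E=12, F=7) along a 3-gon: merge 3 vertices and 3 edges, delete both glued faces → V=20, E=51, F=33.
Attach a regular icosahedron (V=12, E=30, F=20) along a 3-gon: merge 3 vertices and 3 edges, delete both glued faces → V=29, E=78, F=51.
Check: V − E + F = 29 − 78 + 51 = 2.

29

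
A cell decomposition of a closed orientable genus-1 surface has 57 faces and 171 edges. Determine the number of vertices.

114

For a closed orientable surface of genus 1, χ = 2 − 2·1 = 0.
V = 0 + E − F = 0 + 171 − 57 = 114.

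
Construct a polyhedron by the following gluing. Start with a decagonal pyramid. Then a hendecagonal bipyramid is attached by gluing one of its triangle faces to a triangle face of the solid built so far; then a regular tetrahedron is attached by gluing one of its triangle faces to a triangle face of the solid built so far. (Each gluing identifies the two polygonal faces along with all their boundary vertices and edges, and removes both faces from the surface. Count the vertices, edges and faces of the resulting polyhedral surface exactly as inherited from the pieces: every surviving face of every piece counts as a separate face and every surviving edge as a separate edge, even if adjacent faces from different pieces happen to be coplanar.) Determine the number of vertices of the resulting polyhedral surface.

22

A decagonal pyramid: V=11, E=20, F=11.
Attach a hendecagonal bipyramid (V=13, E=33, F=22) along a 3-gon: merge 3 vertices and 3 edges, delete both glued faces → V=21, E=50, F=31.
Attach a regular tetrahedron (V=4, E=6, F=4) along a 3-gon: merge 3 vertices and 3 edges, delete both glued faces → V=22, E=53, F=33.
Check: V − E + F = 22 − 53 + 33 = 2.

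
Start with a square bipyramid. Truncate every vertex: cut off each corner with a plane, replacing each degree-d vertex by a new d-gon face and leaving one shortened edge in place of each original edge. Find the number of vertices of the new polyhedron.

24

The base solid has V = 6, E = 12, F = 8.
Truncation replaces each original edge-end by a new vertex, so V′ = 2E = 24.
Each original edge survives, and each old vertex of degree d contributes d new edges; summing degrees gives Σd = 2E, so E′ = E + 2E = 3E = 36.
Each original face survives and each original vertex becomes one new face: F′ = F + V = 14.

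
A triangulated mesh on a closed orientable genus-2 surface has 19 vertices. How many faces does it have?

42

χ = 2 − 2·2 = -2, and every face is a triangle so 3F = 2E.
V − E + F = -2 with E = 3F/2 gives 19 − (3/2 − 1)·F = -2, so F = 42 and E = 63.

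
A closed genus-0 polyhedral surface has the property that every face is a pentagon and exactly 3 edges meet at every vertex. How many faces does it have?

Each face has 5 edges and each edge borders two faces, so 2E = 5F.
Each vertex has degree 3, so 3V = 2E and hence V = 5F/3.
Euler: V − E + F = 2 ⇒ (5F/3) − (5F/2) + F = 2.
Multiply by 6: (10 − 15 + 6)F = 12, i.e. 1F = 12.
So F = 12, E = 5·12/2 = 30, V = 5·12/3 = 20.

12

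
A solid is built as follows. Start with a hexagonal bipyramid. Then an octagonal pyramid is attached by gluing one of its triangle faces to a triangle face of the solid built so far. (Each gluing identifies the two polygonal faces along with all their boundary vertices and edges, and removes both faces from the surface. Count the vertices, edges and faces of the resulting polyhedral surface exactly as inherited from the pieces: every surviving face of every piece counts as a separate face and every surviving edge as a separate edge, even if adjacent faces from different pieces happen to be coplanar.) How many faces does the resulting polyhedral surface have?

A hexagonal bipyramid: V=8, E=18, F=12.
Attach an octagonal pyramid (V=9, E=16, F=9) along a 3-gon: merge 3 vertices and 3 edges, delete both glued faces → V=14, E=31, F=19.
Check: V − E + F = 14 − 31 + 19 = 2.

19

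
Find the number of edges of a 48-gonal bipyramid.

A bipyramid over an n-gon has 2n triangular faces and n + 2 vertices: V = 48 + 2 = 50, E = 3·48 = 144, F = 2·48 = 96.

144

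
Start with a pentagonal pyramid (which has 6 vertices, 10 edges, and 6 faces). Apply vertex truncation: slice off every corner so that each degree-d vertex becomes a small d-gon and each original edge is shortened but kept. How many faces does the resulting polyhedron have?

12

Truncation replaces each original edge-end by a new vertex, so V′ = 2E = 20.
Each original edge survives, and each old vertex of degree d contributes d new edges; summing degrees gives Σd = 2E, so E′ = E + 2E = 3E = 30.
Each original face survives and each original vertex becomes one new face: F′ = F + V = 12.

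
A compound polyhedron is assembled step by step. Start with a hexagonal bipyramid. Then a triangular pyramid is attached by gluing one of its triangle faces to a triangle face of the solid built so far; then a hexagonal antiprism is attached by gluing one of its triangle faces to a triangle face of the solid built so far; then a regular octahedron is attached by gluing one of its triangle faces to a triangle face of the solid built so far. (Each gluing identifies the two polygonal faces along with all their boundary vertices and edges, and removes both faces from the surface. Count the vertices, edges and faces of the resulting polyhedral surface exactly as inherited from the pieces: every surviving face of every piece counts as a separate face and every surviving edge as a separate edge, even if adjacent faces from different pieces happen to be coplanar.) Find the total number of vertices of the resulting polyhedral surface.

A hexagonal bipyramid: V=8, E=18, F=12.
Attach a triangular pyramid (V=4, E=6, F=4) along a 3-gon: merge 3 vertices and 3 edges, delete both glued faces → V=9, E=21, F=14.
Attach a hexagonal antiprism (V=12, E=24, F=14) along a 3-gon: merge 3 vertices and 3 edges, delete both glued faces → V=18, E=42, F=26.
Attach a regular octahedron (V=6, E=12, F=8) along a 3-gon: merge 3 vertices and 3 edges, delete both glued faces → V=21, E=51, F=32.
Check: V − E + F = 21 − 51 + 32 = 2.

21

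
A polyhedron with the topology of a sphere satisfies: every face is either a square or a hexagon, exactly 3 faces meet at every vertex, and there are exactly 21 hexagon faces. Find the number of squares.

6

Let x be the number of squares; then F = 21 + x.
Edge–face incidences: 2E = 6·21 + 4·x = 126 + 4x.
Every vertex has degree 3, so 3V = 2E.
Euler: V − E + F = 2 ⇒ (2E)/3 − E + (21 + x) = 2.
Multiply by 6: 2·(2E) − 3·(2E) + 6·(21 + x) = 12, i.e. 126 + 6x − (126 + 4x) = 12.
Collecting terms: 2x = 12, so x = 6.
Then 2E = 126 + 4·6 = 150, so E = 75, V = 2E/3 = 50, F = 21 + 6 = 27.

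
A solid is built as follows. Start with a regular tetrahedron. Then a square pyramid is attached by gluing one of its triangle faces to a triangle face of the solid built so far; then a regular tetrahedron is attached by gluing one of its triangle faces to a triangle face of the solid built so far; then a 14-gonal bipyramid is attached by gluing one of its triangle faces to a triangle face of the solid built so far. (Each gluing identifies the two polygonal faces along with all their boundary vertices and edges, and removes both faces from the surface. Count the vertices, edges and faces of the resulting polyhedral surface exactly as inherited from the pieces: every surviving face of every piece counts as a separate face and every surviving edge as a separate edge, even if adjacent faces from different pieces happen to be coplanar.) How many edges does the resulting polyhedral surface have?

53

A regular tetrahedron: V=4, E=6, F=4.
Attach a square pyramid (V=5, E=8, F=5) along a 3-gon: merge 3 vertices and 3 edges, delete both glued faces → V=6, E=11, F=7.
Attach a regular tetrahedron (V=4, E=6, F=4) along a 3-gon: merge 3 vertices and 3 edges, delete both glued faces → V=7, E=14, F=9.
Attach a 14-gonal bipyramid (V=16, E=42, F=28) along a 3-gon: merge 3 vertices and 3 edges, delete both glued faces → V=20, E=53, F=35.
Check: V − E + F = 20 − 53 + 35 = 2.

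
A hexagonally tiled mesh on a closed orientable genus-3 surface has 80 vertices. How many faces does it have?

χ = 2 − 2·3 = -4, and every face is a hexagon so 6F = 2E.
V − E + F = -4 with E = 6F/2 gives 80 − (6/2 − 1)·F = -4, so F = 42 and E = 126.

42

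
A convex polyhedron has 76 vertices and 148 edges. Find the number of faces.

74

Here V − E + F = 2.
F = 2 − V + E = 2 − 76 + 148 = 74.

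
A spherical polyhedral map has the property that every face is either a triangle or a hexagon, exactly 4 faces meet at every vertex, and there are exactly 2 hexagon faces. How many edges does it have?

24

Let x be the number of triangles; then F = 2 + x.
Edge–face incidences: 2E = 6·2 + 3·x = 12 + 3x.
Every vertex has degree 4, so 4V = 2E.
Euler: V − E + F = 2 ⇒ (2E)/4 − E + (2 + x) = 2.
Multiply by 8: 2·(2E) − 4·(2E) + 8·(2 + x) = 16, i.e. 16 + 8x − 2·(12 + 3x) = 16.
Collecting terms: 2x − 8 = 16, so 2x = 24, so x = 12.
Then 2E = 12 + 3·12 = 48, so E = 24, V = 2E/4 = 12, F = 2 + 12 = 14.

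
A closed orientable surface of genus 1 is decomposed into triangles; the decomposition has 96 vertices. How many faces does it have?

192

χ = 2 − 2·1 = 0, and every face is a triangle so 3F = 2E.
V − E + F = 0 with E = 3F/2 gives 96 − (3/2 − 1)·F = 0, so F = 192 and E = 288.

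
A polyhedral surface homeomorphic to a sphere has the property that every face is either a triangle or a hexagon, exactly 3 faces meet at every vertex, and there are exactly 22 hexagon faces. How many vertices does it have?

Let x be the number of triangles; then F = 22 + x.
Edge–face incidences: 2E = 6·22 + 3·x = 132 + 3x.
Every vertex has degree 3, so 3V = 2E.
Euler: V − E + F = 2 ⇒ (2E)/3 − E + (22 + x) = 2.
Multiply by 6: 2·(2E) − 3·(2E) + 6·(22 + x) = 12, i.e. 132 + 6x − (132 + 3x) = 12.
Collecting terms: 3x = 12, so x = 4.
Then 2E = 132 + 3·4 = 144, so E = 72, V = 2E/3 = 48, F = 22 + 4 = 26.

48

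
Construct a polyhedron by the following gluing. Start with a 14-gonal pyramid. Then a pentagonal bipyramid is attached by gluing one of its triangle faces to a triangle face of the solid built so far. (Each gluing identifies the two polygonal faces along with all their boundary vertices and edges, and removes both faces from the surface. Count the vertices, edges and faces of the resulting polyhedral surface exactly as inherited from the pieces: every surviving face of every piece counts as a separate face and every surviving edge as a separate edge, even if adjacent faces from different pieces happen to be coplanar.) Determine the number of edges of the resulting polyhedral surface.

A 14-gonal pyramid: V=15, E=28, F=15.
Attach a pentagonal bipyramid (V=7, E=15, F=10) along a 3-gon: merge 3 vertices and 3 edges, delete both glued faces → V=19, E=40, F=23.
Check: V − E + F = 19 − 40 + 23 = 2.

40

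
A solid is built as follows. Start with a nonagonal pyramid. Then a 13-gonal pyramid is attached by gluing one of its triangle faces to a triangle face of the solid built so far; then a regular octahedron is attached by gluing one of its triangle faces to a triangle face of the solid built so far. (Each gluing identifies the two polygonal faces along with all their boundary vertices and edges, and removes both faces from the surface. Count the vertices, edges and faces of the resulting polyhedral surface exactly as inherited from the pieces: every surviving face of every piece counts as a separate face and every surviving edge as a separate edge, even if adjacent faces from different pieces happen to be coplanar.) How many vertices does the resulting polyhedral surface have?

24

A nonagonal pyramid: V=10, E=18, F=10.
Attach a 13-gonal pyramid (V=14, E=26, F=14) along a 3-gon: merge 3 vertices and 3 edges, delete both glued faces → V=21, E=41, F=22.
Attach a regular octahedron (V=6, E=12, F=8) along a 3-gon: merge 3 vertices and 3 edges, delete both glued faces → V=24, E=50, F=28.
Check: V − E + F = 24 − 50 + 28 = 2.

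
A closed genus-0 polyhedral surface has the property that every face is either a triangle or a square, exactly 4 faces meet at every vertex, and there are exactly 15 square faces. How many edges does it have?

42

Let x be the number of triangles; then F = 15 + x.
Edge–face incidences: 2E = 4·15 + 3·x = 60 + 3x.
Every vertex has degree 4, so 4V = 2E.
Euler: V − E + F = 2 ⇒ (2E)/4 − E + (15 + x) = 2.
Multiply by 8: 2·(2E) − 4·(2E) + 8·(15 + x) = 16, i.e. 120 + 8x − 2·(60 + 3x) = 16.
Collecting terms: 2x = 16, so x = 8.
Then 2E = 60 + 3·8 = 84, so E = 42, V = 2E/4 = 21, F = 15 + 8 = 23.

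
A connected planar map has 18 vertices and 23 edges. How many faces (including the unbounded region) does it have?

7

Euler's formula for a connected plane graph: V − E + F = 2, so F = 2 − 18 + 23 = 7.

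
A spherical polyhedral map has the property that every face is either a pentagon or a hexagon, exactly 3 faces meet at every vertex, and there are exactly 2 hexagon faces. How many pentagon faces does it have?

12

Let x be the number of pentagons; then F = 2 + x.
Edge–face incidences: 2E = 6·2 + 5·x = 12 + 5x.
Every vertex has degree 3, so 3V = 2E.
Euler: V − E + F = 2 ⇒ (2E)/3 − E + (2 + x) = 2.
Multiply by 6: 2·(2E) − 3·(2E) + 6·(2 + x) = 12, i.e. 12 + 6x − (12 + 5x) = 12.
Collecting terms: x = 12.
Then 2E = 12 + 5·12 = 72, so E = 36, V = 2E/3 = 24, F = 2 + 12 = 14.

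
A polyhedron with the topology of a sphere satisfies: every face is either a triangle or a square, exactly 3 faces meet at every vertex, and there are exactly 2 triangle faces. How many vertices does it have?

6

Let x be the number of squares; then F = 2 + x.
Edge–face incidences: 2E = 3·2 + 4·x = 6 + 4x.
Every vertex has degree 3, so 3V = 2E.
Euler: V − E + F = 2 ⇒ (2E)/3 − E + (2 + x) = 2.
Multiply by 6: 2·(2E) − 3·(2E) + 6·(2 + x) = 12, i.e. 12 + 6x − (6 + 4x) = 12.
Collecting terms: 2x + 6 = 12, so 2x = 6, so x = 3.
Then 2E = 6 + 4·3 = 18, so E = 9, V = 2E/3 = 6, F = 2 + 3 = 5.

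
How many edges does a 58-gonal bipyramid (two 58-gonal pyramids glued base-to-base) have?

A bipyramid over an n-gon has 2n triangular faces and n + 2 vertices: V = 58 + 2 = 60, E = 3·58 = 174, F = 2·58 = 116.
Check: V − E + F = 60 − 174 + 116 = 2.

174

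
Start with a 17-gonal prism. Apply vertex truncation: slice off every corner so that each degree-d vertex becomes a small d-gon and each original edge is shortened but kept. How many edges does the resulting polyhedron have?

The base solid has V = 34, E = 51, F = 19.
Truncation replaces each original edge-end by a new vertex, so V′ = 2E = 102.
Each original edge survives, and each old vertex of degree d contributes d new edges; summing degrees gives Σd = 2E, so E′ = E + 2E = 3E = 153.
Each original face survives and each original vertex becomes one new face: F′ = F + V = 53.

153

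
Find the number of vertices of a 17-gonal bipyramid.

19

A bipyramid over an n-gon has 2n triangular faces and n + 2 vertices: V = 17 + 2 = 19, E = 3·17 = 51, F = 2·17 = 34.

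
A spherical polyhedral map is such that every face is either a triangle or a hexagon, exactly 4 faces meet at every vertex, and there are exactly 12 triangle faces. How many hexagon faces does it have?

2

Let x be the number of hexagons; then F = 12 + x.
Edge–face incidences: 2E = 3·12 + 6·x = 36 + 6x.
Every vertex has degree 4, so 4V = 2E.
Euler: V − E + F = 2 ⇒ (2E)/4 − E + (12 + x) = 2.
Multiply by 8: 2·(2E) − 4·(2E) + 8·(12 + x) = 16, i.e. 96 + 8x − 2·(36 + 6x) = 16.
Collecting terms: −4x + 24 = 16, so −4x = −8, so x = 2.
Then 2E = 36 + 6·2 = 48, so E = 24, V = 2E/4 = 12, F = 12 + 2 = 14.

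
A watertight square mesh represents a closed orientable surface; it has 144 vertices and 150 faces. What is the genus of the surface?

Every face is a square, so 2E = 4·150 = 600, giving E = 300.
χ = V − E + F = 144 − 300 + 150 = -6.
For a closed orientable surface χ = 2 − 2g, so g = (2 − (-6))/2 = 4.

4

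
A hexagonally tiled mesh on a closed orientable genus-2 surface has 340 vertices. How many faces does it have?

χ = 2 − 2·2 = -2, and every face is a hexagon so 6F = 2E.
V − E + F = -2 with E = 6F/2 gives 340 − (6/2 − 1)·F = -2, so F = 171 and E = 513.

171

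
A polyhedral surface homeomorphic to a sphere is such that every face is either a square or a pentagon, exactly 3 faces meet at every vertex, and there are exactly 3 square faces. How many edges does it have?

Let x be the number of pentagons; then F = 3 + x.
Edge–face incidences: 2E = 4·3 + 5·x = 12 + 5x.
Every vertex has degree 3, so 3V = 2E.
Euler: V − E + F = 2 ⇒ (2E)/3 − E + (3 + x) = 2.
Multiply by 6: 2·(2E) − 3·(2E) + 6·(3 + x) = 12, i.e. 18 + 6x − (12 + 5x) = 12.
Collecting terms: x + 6 = 12, so x = 6.
Then 2E = 12 + 5·6 = 42, so E = 21, V = 2E/3 = 14, F = 3 + 6 = 9.

21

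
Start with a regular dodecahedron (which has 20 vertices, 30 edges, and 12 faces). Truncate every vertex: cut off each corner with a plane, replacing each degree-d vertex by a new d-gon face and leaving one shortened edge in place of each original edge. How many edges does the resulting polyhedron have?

90

Truncation replaces each original edge-end by a new vertex, so V′ = 2E = 60.
Each original edge survives, and each old vertex of degree d contributes d new edges; summing degrees gives Σd = 2E, so E′ = E + 2E = 3E = 90.
Each original face survives and each original vertex becomes one new face: F′ = F + V = 32.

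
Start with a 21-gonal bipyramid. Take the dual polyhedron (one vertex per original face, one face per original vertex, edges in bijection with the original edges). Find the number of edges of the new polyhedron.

63

The base solid has V = 23, E = 63, F = 42.
The dual swaps V and F and preserves E: V′ = F = 42, E′ = E = 63, F′ = V = 23.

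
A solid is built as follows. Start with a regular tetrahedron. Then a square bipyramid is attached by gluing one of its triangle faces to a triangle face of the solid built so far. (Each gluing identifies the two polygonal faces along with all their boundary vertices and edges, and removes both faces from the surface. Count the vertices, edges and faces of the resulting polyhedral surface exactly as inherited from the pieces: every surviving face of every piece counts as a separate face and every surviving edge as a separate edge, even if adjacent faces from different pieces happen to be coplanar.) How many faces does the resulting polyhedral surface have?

A regular tetrahedron: V=4, E=6, F=4.
Attach a square bipyramid (V=6, E=12, F=8) along a 3-gon: merge 3 vertices and 3 edges, delete both glued faces → V=7, E=15, F=10.
Check: V − E + F = 7 − 15 + 10 = 2.

10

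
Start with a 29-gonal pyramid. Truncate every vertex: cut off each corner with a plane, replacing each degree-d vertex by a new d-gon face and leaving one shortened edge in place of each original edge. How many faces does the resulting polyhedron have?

The base solid has V = 30, E = 58, F = 30.
Truncation replaces each original edge-end by a new vertex, so V′ = 2E = 116.
Each original edge survives, and each old vertex of degree d contributes d new edges; summing degrees gives Σd = 2E, so E′ = E + 2E = 3E = 174.
Each original face survives and each original vertex becomes one new face: F′ = F + V = 60.

60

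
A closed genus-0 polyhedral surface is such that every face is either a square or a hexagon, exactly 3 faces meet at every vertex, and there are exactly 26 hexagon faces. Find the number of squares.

6

Let x be the number of squares; then F = 26 + x.
Edge–face incidences: 2E = 6·26 + 4·x = 156 + 4x.
Every vertex has degree 3, so 3V = 2E.
Euler: V − E + F = 2 ⇒ (2E)/3 − E + (26 + x) = 2.
Multiply by 6: 2·(2E) − 3·(2E) + 6·(26 + x) = 12, i.e. 156 + 6x − (156 + 4x) = 12.
Collecting terms: 2x = 12, so x = 6.
Then 2E = 156 + 4·6 = 180, so E = 90, V = 2E/3 = 60, F = 26 + 6 = 32.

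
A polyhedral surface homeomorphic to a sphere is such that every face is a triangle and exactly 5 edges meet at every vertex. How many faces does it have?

20

Each face has 3 edges and each edge borders two faces, so 2E = 3F.
Each vertex has degree 5, so 5V = 2E and hence V = 3F/5.
Euler: V − E + F = 2 ⇒ (3F/5) − (3F/2) + F = 2.
Multiply by 10: (6 − 15 + 10)F = 20, i.e. 1F = 20.
So F = 20, E = 3·20/2 = 30, V = 3·20/5 = 12.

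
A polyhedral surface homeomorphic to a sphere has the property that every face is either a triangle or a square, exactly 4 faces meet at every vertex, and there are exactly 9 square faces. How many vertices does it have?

Let x be the number of triangles; then F = 9 + x.
Edge–face incidences: 2E = 4·9 + 3·x = 36 + 3x.
Every vertex has degree 4, so 4V = 2E.
Euler: V − E + F = 2 ⇒ (2E)/4 − E + (9 + x) = 2.
Multiply by 8: 2·(2E) − 4·(2E) + 8·(9 + x) = 16, i.e. 72 + 8x − 2·(36 + 3x) = 16.
Collecting terms: 2x = 16, so x = 8.
Then 2E = 36 + 3·8 = 60, so E = 30, V = 2E/4 = 15, F = 9 + 8 = 17.

15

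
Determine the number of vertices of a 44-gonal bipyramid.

46

A bipyramid over an n-gon has 2n triangular faces and n + 2 vertices: V = 44 + 2 = 46, E = 3·44 = 132, F = 2·44 = 88.
Check: V − E + F = 46 − 132 + 88 = 2.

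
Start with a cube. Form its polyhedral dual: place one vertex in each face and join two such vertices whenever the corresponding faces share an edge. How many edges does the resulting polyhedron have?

The base solid has V = 8, E = 12, F = 6.
The dual swaps V and F and preserves E: V′ = F = 6, E′ = E = 12, F′ = V = 8.

12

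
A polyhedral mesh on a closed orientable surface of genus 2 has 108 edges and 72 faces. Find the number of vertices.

For a closed orientable surface of genus 2, χ = 2 − 2·2 = -2.
V = -2 + E − F = -2 + 108 − 72 = 34.

34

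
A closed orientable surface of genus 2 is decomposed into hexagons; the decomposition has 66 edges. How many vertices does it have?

χ = 2 − 2·2 = -2, and every face is a hexagon so 6F = 2E.
F = 2E/6 = 22. Then V = -2 + E − F = -2 + 66 − 22 = 42.

42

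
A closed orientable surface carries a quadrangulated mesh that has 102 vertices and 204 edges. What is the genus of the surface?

Every face is a square and each edge borders two faces, so 4F = 2·204, giving F = 102.
χ = V − E + F = 102 − 204 + 102 = 0.
For a closed orientable surface χ = 2 − 2g, so g = (2 − (0))/2 = 1.

1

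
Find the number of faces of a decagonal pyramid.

A pyramid on an n-gon base has one n-gon and n triangles: V = 10 + 1 = 11, E = 2·10 = 20, F = 10 + 1 = 11.
Check: V − E + F = 11 − 20 + 11 = 2.

11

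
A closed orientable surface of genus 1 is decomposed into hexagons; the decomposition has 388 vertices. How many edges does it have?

582

χ = 2 − 2·1 = 0, and every face is a hexagon so 6F = 2E.
V − E + F = 0 with E = 6F/2 gives 388 − (6/2 − 1)·F = 0, so F = 194 and E = 582.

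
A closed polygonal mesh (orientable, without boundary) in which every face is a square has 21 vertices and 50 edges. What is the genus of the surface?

Every face is a square and each edge borders two faces, so 4F = 2·50, giving F = 25.
χ = V − E + F = 21 − 50 + 25 = -4.
For a closed orientable surface χ = 2 − 2g, so g = (2 − (-4))/2 = 3.

3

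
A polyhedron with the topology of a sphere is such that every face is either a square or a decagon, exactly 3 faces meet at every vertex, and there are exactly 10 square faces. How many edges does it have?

30

Let x be the number of decagons; then F = 10 + x.
Edge–face incidences: 2E = 4·10 + 10·x = 40 + 10x.
Every vertex has degree 3, so 3V = 2E.
Euler: V − E + F = 2 ⇒ (2E)/3 − E + (10 + x) = 2.
Multiply by 6: 2·(2E) − 3·(2E) + 6·(10 + x) = 12, i.e. 60 + 6x − (40 + 10x) = 12.
Collecting terms: −4x + 20 = 12, so −4x = −8, so x = 2.
Then 2E = 40 + 10·2 = 60, so E = 30, V = 2E/3 = 20, F = 10 + 2 = 12.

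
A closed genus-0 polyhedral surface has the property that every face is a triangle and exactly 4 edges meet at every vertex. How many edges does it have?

Each face has 3 edges and each edge borders two faces, so 2E = 3F.
Each vertex has degree 4, so 4V = 2E and hence V = 3F/4.
Euler: V − E + F = 2 ⇒ (3F/4) − (3F/2) + F = 2.
Multiply by 8: (6 − 12 + 8)F = 16, i.e. 2F = 16.
So F = 8, E = 3·8/2 = 12, V = 3·8/4 = 6.

12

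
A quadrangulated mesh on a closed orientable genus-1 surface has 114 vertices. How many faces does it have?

114

χ = 2 − 2·1 = 0, and every face is a square so 4F = 2E.
V − E + F = 0 with E = 4F/2 gives 114 − (4/2 − 1)·F = 0, so F = 114 and E = 228.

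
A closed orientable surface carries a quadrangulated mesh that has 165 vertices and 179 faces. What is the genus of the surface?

8

Every face is a square, so 2E = 4·179 = 716, giving E = 358.
χ = V − E + F = 165 − 358 + 179 = -14.
For a closed orientable surface χ = 2 − 2g, so g = (2 − (-14))/2 = 8.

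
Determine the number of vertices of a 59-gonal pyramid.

A pyramid on an n-gon base has one n-gon and n triangles: V = 59 + 1 = 60, E = 2·59 = 118, F = 59 + 1 = 60.
Check: V − E + F = 60 − 118 + 60 = 2.

60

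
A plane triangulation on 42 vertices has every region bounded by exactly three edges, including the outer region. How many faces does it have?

80

In a plane triangulation 3F = 2E and V − E + F = 2, so F = 2V − 4 = 2·42 − 4 = 80.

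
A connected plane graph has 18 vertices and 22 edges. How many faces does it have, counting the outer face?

Euler's formula for a connected plane graph: V − E + F = 2, so F = 2 − 18 + 22 = 6.

6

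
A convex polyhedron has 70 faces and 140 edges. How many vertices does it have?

Here V − E + F = 2.
V = 2 + E − F = 2 + 140 − 70 = 72.

72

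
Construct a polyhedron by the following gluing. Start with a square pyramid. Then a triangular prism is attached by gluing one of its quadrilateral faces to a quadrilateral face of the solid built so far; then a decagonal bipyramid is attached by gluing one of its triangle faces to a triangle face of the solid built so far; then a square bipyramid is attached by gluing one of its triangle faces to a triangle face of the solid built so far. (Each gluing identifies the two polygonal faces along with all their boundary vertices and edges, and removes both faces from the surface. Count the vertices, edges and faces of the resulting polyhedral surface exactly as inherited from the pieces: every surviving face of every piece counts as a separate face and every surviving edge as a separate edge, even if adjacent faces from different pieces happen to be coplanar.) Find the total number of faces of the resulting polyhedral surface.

A square pyramid: V=5, E=8, F=5.
Attach a triangular prism (V=6, E=9, F=5) along a 4-gon: merge 4 vertices and 4 edges, delete both glued faces → V=7, E=13, F=8.
Attach a decagonal bipyramid (V=12, E=30, F=20) along a 3-gon: merge 3 vertices and 3 edges, delete both glued faces → V=16, E=40, F=26.
Attach a square bipyramid (V=6, E=12, F=8) along a 3-gon: merge 3 vertices and 3 edges, delete both glued faces → V=19, E=49, F=32.
Check: V − E + F = 19 − 49 + 32 = 2.

32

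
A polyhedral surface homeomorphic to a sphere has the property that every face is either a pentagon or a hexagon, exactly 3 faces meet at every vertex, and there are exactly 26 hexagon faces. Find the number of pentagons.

12

Let x be the number of pentagons; then F = 26 + x.
Edge–face incidences: 2E = 6·26 + 5·x = 156 + 5x.
Every vertex has degree 3, so 3V = 2E.
Euler: V − E + F = 2 ⇒ (2E)/3 − E + (26 + x) = 2.
Multiply by 6: 2·(2E) − 3·(2E) + 6·(26 + x) = 12, i.e. 156 + 6x − (156 + 5x) = 12.
Collecting terms: x = 12.
Then 2E = 156 + 5·12 = 216, so E = 108, V = 2E/3 = 72, F = 26 + 12 = 38.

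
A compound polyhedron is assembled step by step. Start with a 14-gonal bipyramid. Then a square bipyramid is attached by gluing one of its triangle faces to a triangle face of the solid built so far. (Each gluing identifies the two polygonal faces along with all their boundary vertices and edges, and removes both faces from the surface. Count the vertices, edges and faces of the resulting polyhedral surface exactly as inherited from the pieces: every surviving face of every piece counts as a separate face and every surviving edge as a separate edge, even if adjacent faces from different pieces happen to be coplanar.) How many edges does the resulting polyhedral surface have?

51

A 14-gonal bipyramid: V=16, E=42, F=28.
Attach a square bipyramid (V=6, E=12, F=8) along a 3-gon: merge 3 vertices and 3 edges, delete both glued faces → V=19, E=51, F=34.
Check: V − E + F = 19 − 51 + 34 = 2.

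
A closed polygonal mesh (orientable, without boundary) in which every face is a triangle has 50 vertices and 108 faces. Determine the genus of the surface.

Every face is a triangle, so 2E = 3·108 = 324, giving E = 162.
χ = V − E + F = 50 − 162 + 108 = -4.
For a closed orientable surface χ = 2 − 2g, so g = (2 − (-4))/2 = 3.

3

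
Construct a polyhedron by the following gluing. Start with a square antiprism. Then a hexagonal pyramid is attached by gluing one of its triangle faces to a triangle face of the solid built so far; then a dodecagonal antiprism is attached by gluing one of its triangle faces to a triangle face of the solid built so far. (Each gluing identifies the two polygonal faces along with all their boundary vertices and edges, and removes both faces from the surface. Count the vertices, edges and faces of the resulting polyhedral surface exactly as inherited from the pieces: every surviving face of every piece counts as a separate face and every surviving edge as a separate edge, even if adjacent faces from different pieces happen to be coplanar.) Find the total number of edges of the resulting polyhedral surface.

70

A square antiprism: V=8, E=16, F=10.
Attach a hexagonal pyramid (V=7, E=12, F=7) along a 3-gon: merge 3 vertices and 3 edges, delete both glued faces → V=12, E=25, F=15.
Attach a dodecagonal antiprism (V=24, E=48, F=26) along a 3-gon: merge 3 vertices and 3 edges, delete both glued faces → V=33, E=70, F=39.
Check: V − E + F = 33 − 70 + 39 = 2.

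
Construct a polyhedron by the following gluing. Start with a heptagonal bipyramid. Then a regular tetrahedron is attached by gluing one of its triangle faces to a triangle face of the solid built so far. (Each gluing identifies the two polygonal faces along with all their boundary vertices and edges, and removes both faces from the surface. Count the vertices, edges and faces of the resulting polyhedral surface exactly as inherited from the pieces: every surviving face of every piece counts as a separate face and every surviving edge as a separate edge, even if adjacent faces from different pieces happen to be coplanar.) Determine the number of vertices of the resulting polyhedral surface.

10

A heptagonal bipyramid: V=9, E=21, F=14.
Attach a regular tetrahedron (V=4, E=6, F=4) along a 3-gon: merge 3 vertices and 3 edges, delete both glued faces → V=10, E=24, F=16.
Check: V − E + F = 10 − 24 + 16 = 2.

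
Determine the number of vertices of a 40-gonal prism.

A prism on an n-gon has two n-gon bases and n rectangular sides: V = 2·40 = 80, E = 3·40 = 120, F = 40 + 2 = 42.
Check: V − E + F = 80 − 120 + 42 = 2.

80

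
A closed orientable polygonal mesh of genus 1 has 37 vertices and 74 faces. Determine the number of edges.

For a closed orientable surface of genus 1, χ = 2 − 2·1 = 0.
E = V + F − (0) = 37 + 74 − (0) = 111.

111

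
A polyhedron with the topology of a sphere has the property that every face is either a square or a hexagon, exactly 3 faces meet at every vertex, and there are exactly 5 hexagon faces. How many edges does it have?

27

Let x be the number of squares; then F = 5 + x.
Edge–face incidences: 2E = 6·5 + 4·x = 30 + 4x.
Every vertex has degree 3, so 3V = 2E.
Euler: V − E + F = 2 ⇒ (2E)/3 − E + (5 + x) = 2.
Multiply by 6: 2·(2E) − 3·(2E) + 6·(5 + x) = 12, i.e. 30 + 6x − (30 + 4x) = 12.
Collecting terms: 2x = 12, so x = 6.
Then 2E = 30 + 4·6 = 54, so E = 27, V = 2E/3 = 18, F = 5 + 6 = 11.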